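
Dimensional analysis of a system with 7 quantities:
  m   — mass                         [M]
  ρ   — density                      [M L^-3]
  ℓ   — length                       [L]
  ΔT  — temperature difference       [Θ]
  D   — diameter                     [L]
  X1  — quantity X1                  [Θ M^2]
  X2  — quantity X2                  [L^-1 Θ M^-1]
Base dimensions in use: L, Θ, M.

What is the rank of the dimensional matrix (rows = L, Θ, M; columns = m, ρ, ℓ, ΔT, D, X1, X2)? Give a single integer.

3

Write exponents as rows L,Θ,M / cols m,ρ,ℓ,ΔT,D,X1,X2:
  L: [ 0 -3  1  0  1  0 -1]
  Θ: [ 0  0  0  1  0  1  1]
  M: [ 1  1  0  0  0  2 -1]
Row reduction gives pivot columns m,ρ,ΔT; rank = 3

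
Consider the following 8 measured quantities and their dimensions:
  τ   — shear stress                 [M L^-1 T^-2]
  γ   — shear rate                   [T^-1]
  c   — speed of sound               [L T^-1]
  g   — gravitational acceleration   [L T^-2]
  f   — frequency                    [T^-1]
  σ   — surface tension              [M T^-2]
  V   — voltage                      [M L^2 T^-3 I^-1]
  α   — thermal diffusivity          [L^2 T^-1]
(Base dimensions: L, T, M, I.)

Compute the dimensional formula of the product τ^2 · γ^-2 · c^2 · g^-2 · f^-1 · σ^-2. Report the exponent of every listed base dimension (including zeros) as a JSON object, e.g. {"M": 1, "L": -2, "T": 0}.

{"L": -2, "T": 5, "M": 0, "I": 0}

Dimensional matrix (L×T×M×I by τ×γ×c×g×f×σ×V×α):
  L: [-1  0  1  1  0  0  2  2]
  T: [-2 -1 -1 -2 -1 -2 -3 -1]
  M: [ 1  0  0  0  0  1  1  0]
  I: [ 0  0  0  0  0  0 -1  0]
  [L]: (2)·-1+(-2)·0+(2)·1+(-2)·1+(-1)·0+(-2)·0 = -2
  [T]: (2)·-2+(-2)·-1+(2)·-1+(-2)·-2+(-1)·-1+(-2)·-2 = 5
  [M]: (2)·1+(-2)·0+(2)·0+(-2)·0+(-1)·0+(-2)·1 = 0
  [I]: (2)·0+(-2)·0+(2)·0+(-2)·0+(-1)·0+(-2)·0 = 0
⇒ L^-2 T^5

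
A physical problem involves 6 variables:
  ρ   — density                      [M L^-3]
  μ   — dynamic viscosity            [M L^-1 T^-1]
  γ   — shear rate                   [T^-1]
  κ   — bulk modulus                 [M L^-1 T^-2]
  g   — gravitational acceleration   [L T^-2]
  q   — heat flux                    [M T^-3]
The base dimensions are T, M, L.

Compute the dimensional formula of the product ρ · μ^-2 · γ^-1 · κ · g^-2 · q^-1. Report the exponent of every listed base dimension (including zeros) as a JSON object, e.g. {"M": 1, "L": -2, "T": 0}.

Write exponents as rows T,M,L / cols ρ,μ,γ,κ,g,q:
  T: [ 0 -1 -1 -2 -2 -3]
  M: [ 1  1  0  1  0  1]
  L: [-3 -1  0 -1  1  0]
  [T]: (1)·0+(-2)·-1+(-1)·-1+(1)·-2+(-2)·-2+(-1)·-3 = 8
  [M]: (1)·1+(-2)·1+(-1)·0+(1)·1+(-2)·0+(-1)·1 = -1
  [L]: (1)·-3+(-2)·-1+(-1)·0+(1)·-1+(-2)·1+(-1)·0 = -4
⇒ T^8 M^-1 L^-4

{"T": 8, "M": -1, "L": -4}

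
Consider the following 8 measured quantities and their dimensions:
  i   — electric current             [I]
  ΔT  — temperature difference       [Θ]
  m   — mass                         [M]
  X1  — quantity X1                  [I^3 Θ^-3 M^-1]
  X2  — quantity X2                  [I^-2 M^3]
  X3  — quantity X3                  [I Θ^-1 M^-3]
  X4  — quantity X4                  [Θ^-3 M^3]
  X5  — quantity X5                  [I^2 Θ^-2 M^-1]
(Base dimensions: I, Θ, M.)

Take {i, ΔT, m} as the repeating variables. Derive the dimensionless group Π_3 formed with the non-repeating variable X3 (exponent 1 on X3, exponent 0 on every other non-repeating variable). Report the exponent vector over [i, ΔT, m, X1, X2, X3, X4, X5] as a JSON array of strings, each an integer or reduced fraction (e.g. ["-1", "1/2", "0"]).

["-1", "1", "3", "0", "0", "1", "0", "0"]

Exponent matrix [I,Θ,M] × [i,ΔT,m,X1,X2,X3,X4,X5]:
  I: [ 1  0  0  3 -2  1  0  2]
  Θ: [ 0  1  0 -3  0 -1 -3 -2]
  M: [ 0  0  1 -1  3 -3  3 -1]
RREF → pivots at {i,ΔT,m} ⇒ r = 3
Repeat: i,ΔT,m; free: X1,X2,X3,X4,X5
RREF:
  r0: [   1    0    0    3   -2    1    0    2]
  r1: [   0    1    0   -3    0   -1   -3   -2]
  r2: [   0    0    1   -1    3   -3    3   -1]
Fix exponent of X3 at 1, X1 at 0, X2 at 0, X4 at 0, X5 at 0; solve each RREF row for its pivot's exponent:
  r0: exp(i) + (1)·1 = 0 ⇒ exp(i) = -1
  r1: exp(ΔT) + (-1)·1 = 0 ⇒ exp(ΔT) = 1
  r2: exp(m) + (-3)·1 = 0 ⇒ exp(m) = 3
Π_3 = i^-1 · ΔT · m^3 · X3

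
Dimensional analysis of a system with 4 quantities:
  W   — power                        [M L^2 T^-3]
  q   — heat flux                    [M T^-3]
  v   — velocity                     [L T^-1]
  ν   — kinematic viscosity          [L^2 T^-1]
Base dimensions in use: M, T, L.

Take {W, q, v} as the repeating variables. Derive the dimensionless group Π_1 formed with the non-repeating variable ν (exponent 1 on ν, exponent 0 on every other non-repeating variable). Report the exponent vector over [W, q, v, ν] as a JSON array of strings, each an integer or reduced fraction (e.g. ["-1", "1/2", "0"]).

Write exponents as rows M,T,L / cols W,q,v,ν:
  M: [ 1  1  0  0]
  T: [-3 -3 -1 -1]
  L: [ 2  0  1  2]
Row reduction gives pivot columns W,q,v; rank = 3
Pivot set = {W,q,v}, free = {ν}
RREF:
  r0: [   1    0    0  1/2]
  r1: [   0    1    0 -1/2]
  r2: [   0    0    1    1]
Fix exponent of ν at 1; solve each RREF row for its pivot's exponent:
  r0: exp(W) + (1/2)·1 = 0 ⇒ exp(W) = -1/2
  r1: exp(q) + (-1/2)·1 = 0 ⇒ exp(q) = 1/2
  r2: exp(v) + (1)·1 = 0 ⇒ exp(v) = -1
Π_1 = W^(-1/2) · q^(1/2) · v^-1 · ν

["-1/2", "1/2", "-1", "1"]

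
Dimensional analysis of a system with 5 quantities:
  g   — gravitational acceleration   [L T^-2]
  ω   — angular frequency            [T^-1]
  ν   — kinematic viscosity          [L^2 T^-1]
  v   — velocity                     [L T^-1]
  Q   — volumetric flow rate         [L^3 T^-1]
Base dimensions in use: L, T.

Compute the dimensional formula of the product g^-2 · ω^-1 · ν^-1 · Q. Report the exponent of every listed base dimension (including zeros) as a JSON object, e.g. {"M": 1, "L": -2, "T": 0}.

Write exponents as rows L,T / cols g,ω,ν,v,Q:
  L: [ 1  0  2  1  3]
  T: [-2 -1 -1 -1 -1]
  [L]: (-2)·1+(-1)·0+(-1)·2+(1)·3 = -1
  [T]: (-2)·-2+(-1)·-1+(-1)·-1+(1)·-1 = 5
⇒ L^-1 T^5

{"L": -1, "T": 5}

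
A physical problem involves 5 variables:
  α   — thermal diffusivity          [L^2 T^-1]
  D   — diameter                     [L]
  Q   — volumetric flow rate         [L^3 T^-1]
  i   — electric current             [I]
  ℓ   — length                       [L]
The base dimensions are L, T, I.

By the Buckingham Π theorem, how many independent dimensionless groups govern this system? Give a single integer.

2

Write exponents as rows L,T,I / cols α,D,Q,i,ℓ:
  L: [ 2  1  3  0  1]
  T: [-1  0 -1  0  0]
  I: [ 0  0  0  1  0]
RREF → pivots at {α,D,i} ⇒ r = 3
Π count = n − r = 5 − 3 = 2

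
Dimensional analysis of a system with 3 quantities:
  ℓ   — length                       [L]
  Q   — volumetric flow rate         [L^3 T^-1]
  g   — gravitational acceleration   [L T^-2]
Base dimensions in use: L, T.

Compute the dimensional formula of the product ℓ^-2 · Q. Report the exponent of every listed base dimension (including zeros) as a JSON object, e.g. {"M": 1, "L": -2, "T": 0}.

Exponent matrix [L,T] × [ℓ,Q,g]:
  L: [ 1  3  1]
  T: [ 0 -1 -2]
  [L]: (-2)·1+(1)·3 = 1
  [T]: (-2)·0+(1)·-1 = -1
⇒ L T^-1

{"L": 1, "T": -1}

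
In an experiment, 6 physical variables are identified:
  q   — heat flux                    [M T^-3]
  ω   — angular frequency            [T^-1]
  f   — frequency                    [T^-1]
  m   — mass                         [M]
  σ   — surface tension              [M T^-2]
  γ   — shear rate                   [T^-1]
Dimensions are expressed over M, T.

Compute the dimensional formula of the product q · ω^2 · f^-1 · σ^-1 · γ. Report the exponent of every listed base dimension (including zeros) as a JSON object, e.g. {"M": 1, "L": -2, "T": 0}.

Exponent matrix [M,T] × [q,ω,f,m,σ,γ]:
  M: [ 1  0  0  1  1  0]
  T: [-3 -1 -1  0 -2 -1]
  [M]: (1)·1+(2)·0+(-1)·0+(-1)·1+(1)·0 = 0
  [T]: (1)·-3+(2)·-1+(-1)·-1+(-1)·-2+(1)·-1 = -3
⇒ T^-3

{"M": 0, "T": -3}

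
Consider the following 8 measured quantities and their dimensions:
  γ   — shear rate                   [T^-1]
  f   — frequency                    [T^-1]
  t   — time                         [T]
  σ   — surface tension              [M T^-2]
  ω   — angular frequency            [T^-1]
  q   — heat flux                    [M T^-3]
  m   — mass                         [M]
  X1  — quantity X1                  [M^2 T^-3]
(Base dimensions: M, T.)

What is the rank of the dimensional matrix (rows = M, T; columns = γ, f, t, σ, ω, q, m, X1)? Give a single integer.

2

Write exponents as rows M,T / cols γ,f,t,σ,ω,q,m,X1:
  M: [ 0  0  0  1  0  1  1  2]
  T: [-1 -1  1 -2 -1 -3  0 -3]
Row reduction gives pivot columns γ,σ; rank = 2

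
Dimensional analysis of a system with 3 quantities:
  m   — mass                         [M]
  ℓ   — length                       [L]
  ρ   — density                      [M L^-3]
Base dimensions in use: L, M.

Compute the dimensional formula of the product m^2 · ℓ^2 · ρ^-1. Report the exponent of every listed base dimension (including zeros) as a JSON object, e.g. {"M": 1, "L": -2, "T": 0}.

Dimensional matrix (L×M by m×ℓ×ρ):
  L: [ 0  1 -3]
  M: [ 1  0  1]
  [L]: (2)·0+(2)·1+(-1)·-3 = 5
  [M]: (2)·1+(2)·0+(-1)·1 = 1
⇒ L^5 M

{"L": 5, "M": 1}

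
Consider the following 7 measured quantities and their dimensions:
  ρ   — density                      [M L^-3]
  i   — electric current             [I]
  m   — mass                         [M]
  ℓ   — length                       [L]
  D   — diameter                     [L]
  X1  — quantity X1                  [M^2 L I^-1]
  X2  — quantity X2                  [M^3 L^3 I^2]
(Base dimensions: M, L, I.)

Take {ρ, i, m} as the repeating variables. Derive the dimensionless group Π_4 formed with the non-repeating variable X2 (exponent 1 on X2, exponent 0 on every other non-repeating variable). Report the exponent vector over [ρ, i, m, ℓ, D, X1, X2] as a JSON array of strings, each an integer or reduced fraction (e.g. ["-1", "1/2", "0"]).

["1", "-2", "-4", "0", "0", "0", "1"]

Dimensional matrix (M×L×I by ρ×i×m×ℓ×D×X1×X2):
  M: [ 1  0  1  0  0  2  3]
  L: [-3  0  0  1  1  1  3]
  I: [ 0  1  0  0  0 -1  2]
RREF → pivots at {ρ,i,m} ⇒ r = 3
Pivot set = {ρ,i,m}, free = {ℓ,D,X1,X2}
RREF:
  r0: [   1    0    0 -1/3 -1/3 -1/3   -1]
  r1: [   0    1    0    0    0   -1    2]
  r2: [   0    0    1  1/3  1/3  7/3    4]
Fix exponent of X2 at 1, ℓ at 0, D at 0, X1 at 0; solve each RREF row for its pivot's exponent:
  r0: exp(ρ) + (-1)·1 = 0 ⇒ exp(ρ) = 1
  r1: exp(i) + (2)·1 = 0 ⇒ exp(i) = -2
  r2: exp(m) + (4)·1 = 0 ⇒ exp(m) = -4
Π_4 = ρ · i^-2 · m^-4 · X2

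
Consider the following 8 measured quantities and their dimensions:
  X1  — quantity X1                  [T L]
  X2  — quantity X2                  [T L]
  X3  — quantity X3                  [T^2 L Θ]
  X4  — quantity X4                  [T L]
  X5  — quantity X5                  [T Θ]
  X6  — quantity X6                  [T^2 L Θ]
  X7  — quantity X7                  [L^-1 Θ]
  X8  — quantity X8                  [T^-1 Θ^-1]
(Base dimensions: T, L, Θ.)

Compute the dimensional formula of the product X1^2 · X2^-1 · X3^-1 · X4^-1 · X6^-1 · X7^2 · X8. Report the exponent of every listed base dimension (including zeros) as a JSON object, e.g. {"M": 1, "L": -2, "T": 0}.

{"T": -5, "L": -4, "Θ": -1}

Dimensional matrix (T×L×Θ by X1×X2×X3×X4×X5×X6×X7×X8):
  T: [ 1  1  2  1  1  2  0 -1]
  L: [ 1  1  1  1  0  1 -1  0]
  Θ: [ 0  0  1  0  1  1  1 -1]
  [T]: (2)·1+(-1)·1+(-1)·2+(-1)·1+(-1)·2+(2)·0+(1)·-1 = -5
  [L]: (2)·1+(-1)·1+(-1)·1+(-1)·1+(-1)·1+(2)·-1+(1)·0 = -4
  [Θ]: (2)·0+(-1)·0+(-1)·1+(-1)·0+(-1)·1+(2)·1+(1)·-1 = -1
⇒ T^-5 L^-4 Θ^-1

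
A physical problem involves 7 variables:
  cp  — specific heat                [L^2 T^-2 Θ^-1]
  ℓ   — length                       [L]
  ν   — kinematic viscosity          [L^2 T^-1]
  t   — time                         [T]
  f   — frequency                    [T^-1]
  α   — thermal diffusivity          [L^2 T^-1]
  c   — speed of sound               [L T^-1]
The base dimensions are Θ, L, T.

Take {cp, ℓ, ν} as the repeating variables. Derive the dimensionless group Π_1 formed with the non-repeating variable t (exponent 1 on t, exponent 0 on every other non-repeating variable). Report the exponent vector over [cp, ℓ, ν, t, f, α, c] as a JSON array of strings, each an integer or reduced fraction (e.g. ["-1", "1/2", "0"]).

Dimensional matrix (Θ×L×T by cp×ℓ×ν×t×f×α×c):
  Θ: [-1  0  0  0  0  0  0]
  L: [ 2  1  2  0  0  2  1]
  T: [-2  0 -1  1 -1 -1 -1]
Echelon form has 3 nonzero rows (pivots: cp,ℓ,ν)
Repeat: cp,ℓ,ν; free: t,f,α,c
RREF:
  r0: [   1    0    0    0    0    0    0]
  r1: [   0    1    0    2   -2    0   -1]
  r2: [   0    0    1   -1    1    1    1]
Fix exponent of t at 1, f at 0, α at 0, c at 0; solve each RREF row for its pivot's exponent:
  r0: exp(cp) + (0)·1 = 0 ⇒ exp(cp) = 0
  r1: exp(ℓ) + (2)·1 = 0 ⇒ exp(ℓ) = -2
  r2: exp(ν) + (-1)·1 = 0 ⇒ exp(ν) = 1
Π_1 = ℓ^-2 · ν · t

["0", "-2", "1", "1", "0", "0", "0"]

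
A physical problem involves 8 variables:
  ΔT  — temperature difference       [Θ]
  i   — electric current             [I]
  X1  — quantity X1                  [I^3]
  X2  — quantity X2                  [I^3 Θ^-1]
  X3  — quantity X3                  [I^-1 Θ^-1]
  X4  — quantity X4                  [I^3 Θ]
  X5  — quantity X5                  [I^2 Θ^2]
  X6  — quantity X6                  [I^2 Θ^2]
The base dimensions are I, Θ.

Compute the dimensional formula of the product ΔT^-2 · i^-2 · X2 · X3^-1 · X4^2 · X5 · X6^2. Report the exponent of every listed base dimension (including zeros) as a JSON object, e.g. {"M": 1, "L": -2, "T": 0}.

{"I": 14, "Θ": 6}

Write exponents as rows I,Θ / cols ΔT,i,X1,X2,X3,X4,X5,X6:
  I: [ 0  1  3  3 -1  3  2  2]
  Θ: [ 1  0  0 -1 -1  1  2  2]
  [I]: (-2)·0+(-2)·1+(1)·3+(-1)·-1+(2)·3+(1)·2+(2)·2 = 14
  [Θ]: (-2)·1+(-2)·0+(1)·-1+(-1)·-1+(2)·1+(1)·2+(2)·2 = 6
⇒ I^14 Θ^6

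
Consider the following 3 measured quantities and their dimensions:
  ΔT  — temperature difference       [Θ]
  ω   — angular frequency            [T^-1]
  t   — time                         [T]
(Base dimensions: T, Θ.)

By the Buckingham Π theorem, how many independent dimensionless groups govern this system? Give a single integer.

Dimensional matrix (T×Θ by ΔT×ω×t):
  T: [ 0 -1  1]
  Θ: [ 1  0  0]
Echelon form has 2 nonzero rows (pivots: ΔT,ω)
3 vars − rank 2 = 1 Π group

1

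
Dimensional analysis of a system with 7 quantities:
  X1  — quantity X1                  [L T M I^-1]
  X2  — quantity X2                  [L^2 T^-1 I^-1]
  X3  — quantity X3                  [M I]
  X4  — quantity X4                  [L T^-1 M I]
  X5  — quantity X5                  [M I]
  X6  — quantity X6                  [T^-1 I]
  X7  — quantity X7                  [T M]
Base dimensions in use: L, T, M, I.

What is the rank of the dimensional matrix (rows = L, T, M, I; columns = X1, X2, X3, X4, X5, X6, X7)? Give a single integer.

3

Write exponents as rows L,T,M,I / cols X1,X2,X3,X4,X5,X6,X7:
  L: [ 1  2  0  1  0  0  0]
  T: [ 1 -1  0 -1  0 -1  1]
  M: [ 1  0  1  1  1  0  1]
  I: [-1 -1  1  1  1  1  0]
Row reduction gives pivot columns X1,X2,X3; rank = 3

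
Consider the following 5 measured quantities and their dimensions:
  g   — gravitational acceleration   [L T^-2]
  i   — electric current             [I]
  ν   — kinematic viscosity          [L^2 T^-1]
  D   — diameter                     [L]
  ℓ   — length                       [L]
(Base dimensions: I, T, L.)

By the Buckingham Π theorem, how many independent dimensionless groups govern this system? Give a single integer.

Dimensional matrix (I×T×L by g×i×ν×D×ℓ):
  I: [ 0  1  0  0  0]
  T: [-2  0 -1  0  0]
  L: [ 1  0  2  1  1]
RREF → pivots at {g,i,ν} ⇒ r = 3
5 vars − rank 3 = 2 Π groups

2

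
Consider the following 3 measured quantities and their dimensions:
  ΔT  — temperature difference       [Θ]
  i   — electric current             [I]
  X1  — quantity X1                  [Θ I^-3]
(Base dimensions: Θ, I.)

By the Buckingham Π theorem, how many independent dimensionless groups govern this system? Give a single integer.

1

Write exponents as rows Θ,I / cols ΔT,i,X1:
  Θ: [ 1  0  1]
  I: [ 0  1 -3]
Echelon form has 2 nonzero rows (pivots: ΔT,i)
Π count = n − r = 3 − 2 = 1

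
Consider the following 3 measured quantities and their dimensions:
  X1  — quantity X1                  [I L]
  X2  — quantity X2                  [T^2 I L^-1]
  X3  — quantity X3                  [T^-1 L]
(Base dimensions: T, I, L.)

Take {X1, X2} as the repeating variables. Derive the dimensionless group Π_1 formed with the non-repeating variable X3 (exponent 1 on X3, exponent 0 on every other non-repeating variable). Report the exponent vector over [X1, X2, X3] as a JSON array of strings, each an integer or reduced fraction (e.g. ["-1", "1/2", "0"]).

Write exponents as rows T,I,L / cols X1,X2,X3:
  T: [ 0  2 -1]
  I: [ 1  1  0]
  L: [ 1 -1  1]
Echelon form has 2 nonzero rows (pivots: X1,X2)
Repeat: X1,X2; free: X3
RREF:
  r0: [   1    0  1/2]
  r1: [   0    1 -1/2]
  r2: [   0    0    0]
Fix exponent of X3 at 1; solve each RREF row for its pivot's exponent:
  r0: exp(X1) + (1/2)·1 = 0 ⇒ exp(X1) = -1/2
  r1: exp(X2) + (-1/2)·1 = 0 ⇒ exp(X2) = 1/2
Π_1 = X1^(-1/2) · X2^(1/2) · X3

["-1/2", "1/2", "1"]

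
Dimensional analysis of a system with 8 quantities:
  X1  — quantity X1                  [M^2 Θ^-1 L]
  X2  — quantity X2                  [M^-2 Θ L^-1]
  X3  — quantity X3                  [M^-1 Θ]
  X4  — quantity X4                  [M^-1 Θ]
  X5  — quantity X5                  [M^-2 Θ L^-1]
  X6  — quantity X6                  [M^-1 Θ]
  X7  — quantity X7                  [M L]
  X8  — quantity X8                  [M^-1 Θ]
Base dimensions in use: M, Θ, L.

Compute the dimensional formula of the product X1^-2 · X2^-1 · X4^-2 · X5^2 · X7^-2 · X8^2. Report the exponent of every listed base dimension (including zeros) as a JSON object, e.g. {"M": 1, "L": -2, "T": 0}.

Write exponents as rows M,Θ,L / cols X1,X2,X3,X4,X5,X6,X7,X8:
  M: [ 2 -2 -1 -1 -2 -1  1 -1]
  Θ: [-1  1  1  1  1  1  0  1]
  L: [ 1 -1  0  0 -1  0  1  0]
  [M]: (-2)·2+(-1)·-2+(-2)·-1+(2)·-2+(-2)·1+(2)·-1 = -8
  [Θ]: (-2)·-1+(-1)·1+(-2)·1+(2)·1+(-2)·0+(2)·1 = 3
  [L]: (-2)·1+(-1)·-1+(-2)·0+(2)·-1+(-2)·1+(2)·0 = -5
⇒ M^-8 Θ^3 L^-5

{"M": -8, "Θ": 3, "L": -5}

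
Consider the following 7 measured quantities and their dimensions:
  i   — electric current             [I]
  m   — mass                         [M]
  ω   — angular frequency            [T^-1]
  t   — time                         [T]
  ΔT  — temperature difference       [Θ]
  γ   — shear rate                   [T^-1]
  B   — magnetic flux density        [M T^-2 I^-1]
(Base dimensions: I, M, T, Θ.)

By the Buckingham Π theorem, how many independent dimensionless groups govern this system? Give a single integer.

Exponent matrix [I,M,T,Θ] × [i,m,ω,t,ΔT,γ,B]:
  I: [ 1  0  0  0  0  0 -1]
  M: [ 0  1  0  0  0  0  1]
  T: [ 0  0 -1  1  0 -1 -2]
  Θ: [ 0  0  0  0  1  0  0]
Row reduction gives pivot columns i,m,ω,ΔT; rank = 4
n=7, r=4 ⇒ 3 dimensionless groups

3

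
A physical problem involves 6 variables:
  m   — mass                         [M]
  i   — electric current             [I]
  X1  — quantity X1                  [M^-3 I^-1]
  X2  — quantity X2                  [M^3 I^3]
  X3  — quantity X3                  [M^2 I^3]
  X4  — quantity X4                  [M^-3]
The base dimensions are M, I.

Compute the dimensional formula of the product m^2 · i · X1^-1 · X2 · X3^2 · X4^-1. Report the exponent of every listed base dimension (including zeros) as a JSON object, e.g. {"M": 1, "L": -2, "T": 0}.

Exponent matrix [M,I] × [m,i,X1,X2,X3,X4]:
  M: [ 1  0 -3  3  2 -3]
  I: [ 0  1 -1  3  3  0]
  [M]: (2)·1+(1)·0+(-1)·-3+(1)·3+(2)·2+(-1)·-3 = 15
  [I]: (2)·0+(1)·1+(-1)·-1+(1)·3+(2)·3+(-1)·0 = 11
⇒ M^15 I^11

{"M": 15, "I": 11}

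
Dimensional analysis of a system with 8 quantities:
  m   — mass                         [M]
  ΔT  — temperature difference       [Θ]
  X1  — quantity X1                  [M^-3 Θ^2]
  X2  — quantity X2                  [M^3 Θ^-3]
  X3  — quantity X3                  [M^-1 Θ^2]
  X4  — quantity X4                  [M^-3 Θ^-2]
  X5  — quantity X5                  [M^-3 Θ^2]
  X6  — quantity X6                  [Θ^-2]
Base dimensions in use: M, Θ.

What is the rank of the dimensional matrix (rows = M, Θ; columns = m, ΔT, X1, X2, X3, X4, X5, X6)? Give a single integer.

Dimensional matrix (M×Θ by m×ΔT×X1×X2×X3×X4×X5×X6):
  M: [ 1  0 -3  3 -1 -3 -3  0]
  Θ: [ 0  1  2 -3  2 -2  2 -2]
RREF → pivots at {m,ΔT} ⇒ r = 2

2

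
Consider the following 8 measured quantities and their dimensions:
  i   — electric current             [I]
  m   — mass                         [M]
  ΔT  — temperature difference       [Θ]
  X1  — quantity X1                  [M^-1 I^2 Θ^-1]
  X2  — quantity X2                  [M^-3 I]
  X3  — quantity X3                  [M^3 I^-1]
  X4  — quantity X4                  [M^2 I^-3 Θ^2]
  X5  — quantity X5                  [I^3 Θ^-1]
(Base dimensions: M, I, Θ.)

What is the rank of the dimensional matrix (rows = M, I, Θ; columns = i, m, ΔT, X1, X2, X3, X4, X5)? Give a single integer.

Exponent matrix [M,I,Θ] × [i,m,ΔT,X1,X2,X3,X4,X5]:
  M: [ 0  1  0 -1 -3  3  2  0]
  I: [ 1  0  0  2  1 -1 -3  3]
  Θ: [ 0  0  1 -1  0  0  2 -1]
Row reduction gives pivot columns i,m,ΔT; rank = 3

3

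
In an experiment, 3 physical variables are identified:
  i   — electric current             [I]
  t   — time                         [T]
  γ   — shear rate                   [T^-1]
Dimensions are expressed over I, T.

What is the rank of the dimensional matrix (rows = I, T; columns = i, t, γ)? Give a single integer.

2

Write exponents as rows I,T / cols i,t,γ:
  I: [ 1  0  0]
  T: [ 0  1 -1]
Row reduction gives pivot columns i,t; rank = 2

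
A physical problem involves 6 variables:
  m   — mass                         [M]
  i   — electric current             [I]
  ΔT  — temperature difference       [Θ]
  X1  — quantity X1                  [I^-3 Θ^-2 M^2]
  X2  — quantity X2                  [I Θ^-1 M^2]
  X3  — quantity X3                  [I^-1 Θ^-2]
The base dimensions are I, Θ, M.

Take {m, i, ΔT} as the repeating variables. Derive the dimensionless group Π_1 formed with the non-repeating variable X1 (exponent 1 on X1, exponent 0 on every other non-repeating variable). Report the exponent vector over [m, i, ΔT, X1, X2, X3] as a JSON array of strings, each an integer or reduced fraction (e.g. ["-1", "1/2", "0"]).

Write exponents as rows I,Θ,M / cols m,i,ΔT,X1,X2,X3:
  I: [ 0  1  0 -3  1 -1]
  Θ: [ 0  0  1 -2 -1 -2]
  M: [ 1  0  0  2  2  0]
RREF → pivots at {m,i,ΔT} ⇒ r = 3
Repeat: m,i,ΔT; free: X1,X2,X3
RREF:
  r0: [   1    0    0    2    2    0]
  r1: [   0    1    0   -3    1   -1]
  r2: [   0    0    1   -2   -1   -2]
Fix exponent of X1 at 1, X2 at 0, X3 at 0; solve each RREF row for its pivot's exponent:
  r0: exp(m) + (2)·1 = 0 ⇒ exp(m) = -2
  r1: exp(i) + (-3)·1 = 0 ⇒ exp(i) = 3
  r2: exp(ΔT) + (-2)·1 = 0 ⇒ exp(ΔT) = 2
Π_1 = m^-2 · i^3 · ΔT^2 · X1

["-2", "3", "2", "1", "0", "0"]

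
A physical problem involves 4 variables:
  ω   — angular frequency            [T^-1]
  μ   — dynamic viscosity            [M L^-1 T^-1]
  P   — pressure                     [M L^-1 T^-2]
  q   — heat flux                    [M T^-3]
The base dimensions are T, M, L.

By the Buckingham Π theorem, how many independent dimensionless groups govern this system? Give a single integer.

Write exponents as rows T,M,L / cols ω,μ,P,q:
  T: [-1 -1 -2 -3]
  M: [ 0  1  1  1]
  L: [ 0 -1 -1  0]
RREF → pivots at {ω,μ,q} ⇒ r = 3
n=4, r=3 ⇒ 1 dimensionless group

1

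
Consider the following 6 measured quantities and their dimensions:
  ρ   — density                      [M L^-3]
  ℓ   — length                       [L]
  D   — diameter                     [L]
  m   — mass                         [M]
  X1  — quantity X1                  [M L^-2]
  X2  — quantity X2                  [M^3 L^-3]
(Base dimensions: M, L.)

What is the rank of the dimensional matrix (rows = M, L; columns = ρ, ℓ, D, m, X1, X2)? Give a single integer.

2

Exponent matrix [M,L] × [ρ,ℓ,D,m,X1,X2]:
  M: [ 1  0  0  1  1  3]
  L: [-3  1  1  0 -2 -3]
Echelon form has 2 nonzero rows (pivots: ρ,ℓ)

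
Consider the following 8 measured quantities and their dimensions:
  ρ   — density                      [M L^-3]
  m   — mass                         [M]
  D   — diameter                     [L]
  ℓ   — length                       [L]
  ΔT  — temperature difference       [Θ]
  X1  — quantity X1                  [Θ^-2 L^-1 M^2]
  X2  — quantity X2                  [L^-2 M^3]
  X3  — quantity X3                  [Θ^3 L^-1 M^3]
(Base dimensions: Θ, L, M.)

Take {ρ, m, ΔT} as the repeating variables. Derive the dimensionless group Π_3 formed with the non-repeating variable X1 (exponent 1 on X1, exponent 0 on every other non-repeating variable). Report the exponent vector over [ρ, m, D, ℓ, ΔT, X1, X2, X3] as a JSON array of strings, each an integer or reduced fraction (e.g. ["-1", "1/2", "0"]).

["-1/3", "-5/3", "0", "0", "2", "1", "0", "0"]

Exponent matrix [Θ,L,M] × [ρ,m,D,ℓ,ΔT,X1,X2,X3]:
  Θ: [ 0  0  0  0  1 -2  0  3]
  L: [-3  0  1  1  0 -1 -2 -1]
  M: [ 1  1  0  0  0  2  3  3]
RREF → pivots at {ρ,m,ΔT} ⇒ r = 3
Pivot set = {ρ,m,ΔT}, free = {D,ℓ,X1,X2,X3}
RREF:
  r0: [   1    0 -1/3 -1/3    0  1/3  2/3  1/3]
  r1: [   0    1  1/3  1/3    0  5/3  7/3  8/3]
  r2: [   0    0    0    0    1   -2    0    3]
Fix exponent of X1 at 1, D at 0, ℓ at 0, X2 at 0, X3 at 0; solve each RREF row for its pivot's exponent:
  r0: exp(ρ) + (1/3)·1 = 0 ⇒ exp(ρ) = -1/3
  r1: exp(m) + (5/3)·1 = 0 ⇒ exp(m) = -5/3
  r2: exp(ΔT) + (-2)·1 = 0 ⇒ exp(ΔT) = 2
Π_3 = ρ^(-1/3) · m^(-5/3) · ΔT^2 · X1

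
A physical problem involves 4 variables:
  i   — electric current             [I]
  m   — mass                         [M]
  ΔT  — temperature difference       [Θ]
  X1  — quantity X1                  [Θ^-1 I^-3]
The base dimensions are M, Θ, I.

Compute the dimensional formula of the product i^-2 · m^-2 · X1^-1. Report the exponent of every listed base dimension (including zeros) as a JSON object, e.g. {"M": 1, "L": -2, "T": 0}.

{"M": -2, "Θ": 1, "I": 1}

Exponent matrix [M,Θ,I] × [i,m,ΔT,X1]:
  M: [ 0  1  0  0]
  Θ: [ 0  0  1 -1]
  I: [ 1  0  0 -3]
  [M]: (-2)·0+(-2)·1+(-1)·0 = -2
  [Θ]: (-2)·0+(-2)·0+(-1)·-1 = 1
  [I]: (-2)·1+(-2)·0+(-1)·-3 = 1
⇒ M^-2 Θ I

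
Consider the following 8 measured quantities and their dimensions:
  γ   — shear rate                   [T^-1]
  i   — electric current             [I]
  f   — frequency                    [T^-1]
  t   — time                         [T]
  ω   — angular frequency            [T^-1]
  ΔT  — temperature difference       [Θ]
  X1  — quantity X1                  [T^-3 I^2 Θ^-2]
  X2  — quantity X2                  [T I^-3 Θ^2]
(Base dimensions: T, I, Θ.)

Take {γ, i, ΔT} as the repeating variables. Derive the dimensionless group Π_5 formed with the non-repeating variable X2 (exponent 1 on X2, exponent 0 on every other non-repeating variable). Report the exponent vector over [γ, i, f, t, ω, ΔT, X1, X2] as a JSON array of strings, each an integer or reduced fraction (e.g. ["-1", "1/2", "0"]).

["1", "3", "0", "0", "0", "-2", "0", "1"]

Exponent matrix [T,I,Θ] × [γ,i,f,t,ω,ΔT,X1,X2]:
  T: [-1  0 -1  1 -1  0 -3  1]
  I: [ 0  1  0  0  0  0  2 -3]
  Θ: [ 0  0  0  0  0  1 -2  2]
RREF → pivots at {γ,i,ΔT} ⇒ r = 3
Pivot set = {γ,i,ΔT}, free = {f,t,ω,X1,X2}
RREF:
  r0: [   1    0    1   -1    1    0    3   -1]
  r1: [   0    1    0    0    0    0    2   -3]
  r2: [   0    0    0    0    0    1   -2    2]
Fix exponent of X2 at 1, f at 0, t at 0, ω at 0, X1 at 0; solve each RREF row for its pivot's exponent:
  r0: exp(γ) + (-1)·1 = 0 ⇒ exp(γ) = 1
  r1: exp(i) + (-3)·1 = 0 ⇒ exp(i) = 3
  r2: exp(ΔT) + (2)·1 = 0 ⇒ exp(ΔT) = -2
Π_5 = γ · i^3 · ΔT^-2 · X2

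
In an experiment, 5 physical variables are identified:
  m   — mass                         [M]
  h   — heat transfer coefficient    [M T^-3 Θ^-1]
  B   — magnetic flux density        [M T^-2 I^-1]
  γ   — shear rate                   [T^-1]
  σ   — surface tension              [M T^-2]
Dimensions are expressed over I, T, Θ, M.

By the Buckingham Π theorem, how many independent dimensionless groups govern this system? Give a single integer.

1

Dimensional matrix (I×T×Θ×M by m×h×B×γ×σ):
  I: [ 0  0 -1  0  0]
  T: [ 0 -3 -2 -1 -2]
  Θ: [ 0 -1  0  0  0]
  M: [ 1  1  1  0  1]
RREF → pivots at {m,h,B,γ} ⇒ r = 4
5 vars − rank 4 = 1 Π group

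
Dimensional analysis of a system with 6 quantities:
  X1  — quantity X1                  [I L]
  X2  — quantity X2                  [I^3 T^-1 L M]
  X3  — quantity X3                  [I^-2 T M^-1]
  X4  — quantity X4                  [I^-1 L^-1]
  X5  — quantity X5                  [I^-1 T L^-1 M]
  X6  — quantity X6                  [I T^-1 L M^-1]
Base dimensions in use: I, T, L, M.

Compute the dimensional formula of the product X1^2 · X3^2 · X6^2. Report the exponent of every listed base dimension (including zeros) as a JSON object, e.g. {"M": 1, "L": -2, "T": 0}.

{"I": 0, "T": 0, "L": 4, "M": -4}

Dimensional matrix (I×T×L×M by X1×X2×X3×X4×X5×X6):
  I: [ 1  3 -2 -1 -1  1]
  T: [ 0 -1  1  0  1 -1]
  L: [ 1  1  0 -1 -1  1]
  M: [ 0  1 -1  0  1 -1]
  [I]: (2)·1+(2)·-2+(2)·1 = 0
  [T]: (2)·0+(2)·1+(2)·-1 = 0
  [L]: (2)·1+(2)·0+(2)·1 = 4
  [M]: (2)·0+(2)·-1+(2)·-1 = -4
⇒ L^4 M^-4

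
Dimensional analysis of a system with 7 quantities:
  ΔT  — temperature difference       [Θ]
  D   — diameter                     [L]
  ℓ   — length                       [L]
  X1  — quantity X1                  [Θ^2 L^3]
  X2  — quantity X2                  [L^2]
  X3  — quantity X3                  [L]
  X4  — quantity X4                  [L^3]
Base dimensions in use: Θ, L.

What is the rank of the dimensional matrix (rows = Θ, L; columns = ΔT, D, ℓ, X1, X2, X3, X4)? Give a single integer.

Dimensional matrix (Θ×L by ΔT×D×ℓ×X1×X2×X3×X4):
  Θ: [ 1  0  0  2  0  0  0]
  L: [ 0  1  1  3  2  1  3]
Row reduction gives pivot columns ΔT,D; rank = 2

2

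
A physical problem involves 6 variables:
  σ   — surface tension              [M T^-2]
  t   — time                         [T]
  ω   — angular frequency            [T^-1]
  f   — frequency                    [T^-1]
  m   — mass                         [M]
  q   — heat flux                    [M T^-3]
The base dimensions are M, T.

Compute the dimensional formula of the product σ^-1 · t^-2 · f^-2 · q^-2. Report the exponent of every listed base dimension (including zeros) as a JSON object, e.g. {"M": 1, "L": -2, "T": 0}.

{"M": -3, "T": 8}

Write exponents as rows M,T / cols σ,t,ω,f,m,q:
  M: [ 1  0  0  0  1  1]
  T: [-2  1 -1 -1  0 -3]
  [M]: (-1)·1+(-2)·0+(-2)·0+(-2)·1 = -3
  [T]: (-1)·-2+(-2)·1+(-2)·-1+(-2)·-3 = 8
⇒ M^-3 T^8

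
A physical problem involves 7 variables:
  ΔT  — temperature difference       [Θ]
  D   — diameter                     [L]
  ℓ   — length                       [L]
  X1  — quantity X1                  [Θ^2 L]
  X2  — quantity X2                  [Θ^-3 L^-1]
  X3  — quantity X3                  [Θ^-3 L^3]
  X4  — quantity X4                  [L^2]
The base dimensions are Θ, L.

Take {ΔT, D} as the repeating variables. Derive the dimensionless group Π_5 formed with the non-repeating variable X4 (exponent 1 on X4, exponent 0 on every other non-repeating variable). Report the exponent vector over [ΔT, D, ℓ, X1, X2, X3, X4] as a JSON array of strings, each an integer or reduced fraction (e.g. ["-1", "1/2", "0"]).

Dimensional matrix (Θ×L by ΔT×D×ℓ×X1×X2×X3×X4):
  Θ: [ 1  0  0  2 -3 -3  0]
  L: [ 0  1  1  1 -1  3  2]
Row reduction gives pivot columns ΔT,D; rank = 2
Pivot set = {ΔT,D}, free = {ℓ,X1,X2,X3,X4}
RREF:
  r0: [   1    0    0    2   -3   -3    0]
  r1: [   0    1    1    1   -1    3    2]
Fix exponent of X4 at 1, ℓ at 0, X1 at 0, X2 at 0, X3 at 0; solve each RREF row for its pivot's exponent:
  r0: exp(ΔT) + (0)·1 = 0 ⇒ exp(ΔT) = 0
  r1: exp(D) + (2)·1 = 0 ⇒ exp(D) = -2
Π_5 = D^-2 · X4

["0", "-2", "0", "0", "0", "0", "1"]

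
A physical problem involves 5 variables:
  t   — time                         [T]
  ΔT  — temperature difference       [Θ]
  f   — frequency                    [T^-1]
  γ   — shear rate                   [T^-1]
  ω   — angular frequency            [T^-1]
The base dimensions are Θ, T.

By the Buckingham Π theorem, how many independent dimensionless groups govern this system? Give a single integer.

Dimensional matrix (Θ×T by t×ΔT×f×γ×ω):
  Θ: [ 0  1  0  0  0]
  T: [ 1  0 -1 -1 -1]
Echelon form has 2 nonzero rows (pivots: t,ΔT)
5 vars − rank 2 = 3 Π groups

3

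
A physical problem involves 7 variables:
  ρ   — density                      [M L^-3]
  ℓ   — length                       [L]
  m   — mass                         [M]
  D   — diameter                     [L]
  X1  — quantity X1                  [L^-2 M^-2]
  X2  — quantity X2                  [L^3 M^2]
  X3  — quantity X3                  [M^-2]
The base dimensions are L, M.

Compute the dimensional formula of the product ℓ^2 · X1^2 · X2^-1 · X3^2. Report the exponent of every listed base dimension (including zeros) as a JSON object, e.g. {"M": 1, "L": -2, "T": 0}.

{"L": -5, "M": -10}

Exponent matrix [L,M] × [ρ,ℓ,m,D,X1,X2,X3]:
  L: [-3  1  0  1 -2  3  0]
  M: [ 1  0  1  0 -2  2 -2]
  [L]: (2)·1+(2)·-2+(-1)·3+(2)·0 = -5
  [M]: (2)·0+(2)·-2+(-1)·2+(2)·-2 = -10
⇒ L^-5 M^-10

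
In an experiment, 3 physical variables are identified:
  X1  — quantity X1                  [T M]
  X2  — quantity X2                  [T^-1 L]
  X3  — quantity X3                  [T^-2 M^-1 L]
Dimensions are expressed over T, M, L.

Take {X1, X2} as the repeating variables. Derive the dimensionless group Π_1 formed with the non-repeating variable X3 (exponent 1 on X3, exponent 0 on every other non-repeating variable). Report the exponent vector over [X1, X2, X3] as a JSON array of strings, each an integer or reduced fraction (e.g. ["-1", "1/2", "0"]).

["1", "-1", "1"]

Exponent matrix [T,M,L] × [X1,X2,X3]:
  T: [ 1 -1 -2]
  M: [ 1  0 -1]
  L: [ 0  1  1]
Echelon form has 2 nonzero rows (pivots: X1,X2)
Repeat: X1,X2; free: X3
RREF:
  r0: [   1    0   -1]
  r1: [   0    1    1]
  r2: [   0    0    0]
Fix exponent of X3 at 1; solve each RREF row for its pivot's exponent:
  r0: exp(X1) + (-1)·1 = 0 ⇒ exp(X1) = 1
  r1: exp(X2) + (1)·1 = 0 ⇒ exp(X2) = -1
Π_1 = X1 · X2^-1 · X3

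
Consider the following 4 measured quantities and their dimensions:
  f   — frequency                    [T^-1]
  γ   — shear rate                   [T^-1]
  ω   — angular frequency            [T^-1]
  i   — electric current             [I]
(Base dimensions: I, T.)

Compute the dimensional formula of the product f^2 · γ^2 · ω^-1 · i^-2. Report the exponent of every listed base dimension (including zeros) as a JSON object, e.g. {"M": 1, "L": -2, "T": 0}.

{"I": -2, "T": -3}

Write exponents as rows I,T / cols f,γ,ω,i:
  I: [ 0  0  0  1]
  T: [-1 -1 -1  0]
  [I]: (2)·0+(2)·0+(-1)·0+(-2)·1 = -2
  [T]: (2)·-1+(2)·-1+(-1)·-1+(-2)·0 = -3
⇒ I^-2 T^-3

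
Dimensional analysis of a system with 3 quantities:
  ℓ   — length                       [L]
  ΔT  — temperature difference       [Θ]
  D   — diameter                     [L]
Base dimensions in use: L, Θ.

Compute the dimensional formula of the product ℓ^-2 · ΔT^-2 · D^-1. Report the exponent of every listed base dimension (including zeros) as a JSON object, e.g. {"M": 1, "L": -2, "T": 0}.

{"L": -3, "Θ": -2}

Dimensional matrix (L×Θ by ℓ×ΔT×D):
  L: [ 1  0  1]
  Θ: [ 0  1  0]
  [L]: (-2)·1+(-2)·0+(-1)·1 = -3
  [Θ]: (-2)·0+(-2)·1+(-1)·0 = -2
⇒ L^-3 Θ^-2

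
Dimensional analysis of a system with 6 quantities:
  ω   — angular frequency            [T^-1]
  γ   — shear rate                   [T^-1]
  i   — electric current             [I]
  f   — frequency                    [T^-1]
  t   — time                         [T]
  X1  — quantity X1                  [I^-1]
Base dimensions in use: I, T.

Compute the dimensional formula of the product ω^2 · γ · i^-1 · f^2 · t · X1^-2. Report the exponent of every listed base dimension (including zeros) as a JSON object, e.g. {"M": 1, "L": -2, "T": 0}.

Write exponents as rows I,T / cols ω,γ,i,f,t,X1:
  I: [ 0  0  1  0  0 -1]
  T: [-1 -1  0 -1  1  0]
  [I]: (2)·0+(1)·0+(-1)·1+(2)·0+(1)·0+(-2)·-1 = 1
  [T]: (2)·-1+(1)·-1+(-1)·0+(2)·-1+(1)·1+(-2)·0 = -4
⇒ I T^-4

{"I": 1, "T": -4}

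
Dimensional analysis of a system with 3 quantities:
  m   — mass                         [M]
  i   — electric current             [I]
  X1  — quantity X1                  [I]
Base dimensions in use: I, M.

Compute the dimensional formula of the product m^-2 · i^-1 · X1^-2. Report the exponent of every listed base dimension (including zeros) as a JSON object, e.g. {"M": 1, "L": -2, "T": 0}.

{"I": -3, "M": -2}

Dimensional matrix (I×M by m×i×X1):
  I: [ 0  1  1]
  M: [ 1  0  0]
  [I]: (-2)·0+(-1)·1+(-2)·1 = -3
  [M]: (-2)·1+(-1)·0+(-2)·0 = -2
⇒ I^-3 M^-2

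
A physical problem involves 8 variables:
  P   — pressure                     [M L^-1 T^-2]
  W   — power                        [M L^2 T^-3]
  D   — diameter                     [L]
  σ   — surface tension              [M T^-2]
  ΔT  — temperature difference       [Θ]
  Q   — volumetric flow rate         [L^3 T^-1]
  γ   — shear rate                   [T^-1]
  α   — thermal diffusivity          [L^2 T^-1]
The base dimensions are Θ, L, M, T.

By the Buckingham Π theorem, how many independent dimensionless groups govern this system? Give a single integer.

Write exponents as rows Θ,L,M,T / cols P,W,D,σ,ΔT,Q,γ,α:
  Θ: [ 0  0  0  0  1  0  0  0]
  L: [-1  2  1  0  0  3  0  2]
  M: [ 1  1  0  1  0  0  0  0]
  T: [-2 -3  0 -2  0 -1 -1 -1]
Row reduction gives pivot columns P,W,D,ΔT; rank = 4
8 vars − rank 4 = 4 Π groups

4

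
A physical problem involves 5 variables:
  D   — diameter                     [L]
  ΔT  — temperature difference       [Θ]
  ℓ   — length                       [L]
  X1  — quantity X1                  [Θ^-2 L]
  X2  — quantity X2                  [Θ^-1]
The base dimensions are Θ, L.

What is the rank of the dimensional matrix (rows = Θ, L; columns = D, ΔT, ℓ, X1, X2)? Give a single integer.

Exponent matrix [Θ,L] × [D,ΔT,ℓ,X1,X2]:
  Θ: [ 0  1  0 -2 -1]
  L: [ 1  0  1  1  0]
RREF → pivots at {D,ΔT} ⇒ r = 2

2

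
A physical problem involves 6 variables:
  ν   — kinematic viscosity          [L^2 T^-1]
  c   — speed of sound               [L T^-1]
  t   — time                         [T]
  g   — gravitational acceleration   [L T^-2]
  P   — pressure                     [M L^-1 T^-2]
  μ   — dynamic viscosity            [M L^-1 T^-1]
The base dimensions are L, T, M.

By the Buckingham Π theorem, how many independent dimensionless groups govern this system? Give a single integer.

Write exponents as rows L,T,M / cols ν,c,t,g,P,μ:
  L: [ 2  1  0  1 -1 -1]
  T: [-1 -1  1 -2 -2 -1]
  M: [ 0  0  0  0  1  1]
Row reduction gives pivot columns ν,c,P; rank = 3
Π count = n − r = 6 − 3 = 3

3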